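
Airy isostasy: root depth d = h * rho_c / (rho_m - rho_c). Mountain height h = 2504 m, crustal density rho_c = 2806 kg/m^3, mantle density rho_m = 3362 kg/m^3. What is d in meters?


rho_m - rho_c = 3362 - 2806 = 556
d = 2504 * 2806 / 556
= 7026224 / 556
= 12637.09 m

12637.09


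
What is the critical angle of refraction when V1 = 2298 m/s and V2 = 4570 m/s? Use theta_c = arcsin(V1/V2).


V1/V2 = 2298/4570 = 0.502845
theta_c = arcsin(0.502845) = 30.1884 degrees

30.1884


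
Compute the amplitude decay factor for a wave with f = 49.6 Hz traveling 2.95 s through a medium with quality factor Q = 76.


pi*f*t/Q = pi*49.6*2.95/76 = 6.048393
A/A0 = exp(-6.048393) = 0.002362

0.002362


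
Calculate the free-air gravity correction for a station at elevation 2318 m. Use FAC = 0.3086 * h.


FAC = 0.3086 * h
= 0.3086 * 2318
= 715.3348 mGal

715.3348


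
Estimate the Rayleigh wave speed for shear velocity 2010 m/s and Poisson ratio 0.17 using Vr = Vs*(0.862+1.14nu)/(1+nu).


Numerator factor = 0.862 + 1.14*0.17 = 1.0558
Denominator = 1 + 0.17 = 1.17
Vr = 2010 * 1.0558 / 1.17 = 1813.81 m/s

1813.81


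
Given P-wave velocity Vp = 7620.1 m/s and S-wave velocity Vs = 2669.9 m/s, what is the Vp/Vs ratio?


Vp/Vs = 7620.1 / 2669.9
= 2.8541

2.8541


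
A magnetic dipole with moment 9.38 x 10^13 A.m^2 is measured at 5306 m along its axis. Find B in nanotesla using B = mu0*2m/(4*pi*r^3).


m = 9.38 x 10^13 = 93800000000000 A.m^2
2m = 187600000000000 A.m^2
r^3 = 5306^3 = 149383192616
B = (4pi*10^-7) * 187600000000000 / (4*pi * 149383192616) * 1e9
= 235745112.725378 / 1877204561968.86 * 1e9
= 125583.0704 nT

125583.0704


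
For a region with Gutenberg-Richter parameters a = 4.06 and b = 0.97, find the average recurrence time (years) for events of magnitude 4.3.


log10(N) = 4.06 - 0.97*4.3 = -0.111
N = 10^-0.111 = 0.774462
T = 1/N = 1/0.774462 = 1.2912 years

1.2912


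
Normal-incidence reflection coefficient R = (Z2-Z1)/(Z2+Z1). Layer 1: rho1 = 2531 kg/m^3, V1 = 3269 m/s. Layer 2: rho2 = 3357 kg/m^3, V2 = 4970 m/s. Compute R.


Z1 = 2531 * 3269 = 8273839
Z2 = 3357 * 4970 = 16684290
R = (16684290 - 8273839) / (16684290 + 8273839) = 8410451 / 24958129 = 0.337

0.337


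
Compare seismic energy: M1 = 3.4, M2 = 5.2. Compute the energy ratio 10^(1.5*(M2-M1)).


M2 - M1 = 5.2 - 3.4 = 1.8
1.5 * 1.8 = 2.7
ratio = 10^2.7 = 501.19

501.19


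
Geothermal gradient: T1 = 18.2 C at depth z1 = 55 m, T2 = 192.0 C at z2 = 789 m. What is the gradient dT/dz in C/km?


dT = 192.0 - 18.2 = 173.8 C
dz = 789 - 55 = 734 m
gradient = dT/dz * 1000 = 173.8/734 * 1000 = 236.7847 C/km

236.7847


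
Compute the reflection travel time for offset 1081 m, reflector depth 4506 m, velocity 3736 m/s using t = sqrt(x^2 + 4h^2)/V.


x^2 + 4h^2 = 1081^2 + 4*4506^2 = 1168561 + 81216144 = 82384705
sqrt(82384705) = 9076.6021
t = 9076.6021 / 3736 = 2.4295 s

2.4295


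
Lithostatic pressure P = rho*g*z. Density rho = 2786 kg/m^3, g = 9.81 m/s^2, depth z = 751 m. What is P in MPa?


P = rho * g * z / 1e6
= 2786 * 9.81 * 751 / 1e6
= 20525325.66 / 1e6
= 20.5253 MPa

20.5253


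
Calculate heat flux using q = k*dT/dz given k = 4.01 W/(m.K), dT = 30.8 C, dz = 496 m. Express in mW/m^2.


q = k * dT / dz * 1000
= 4.01 * 30.8 / 496 * 1000
= 0.249008 * 1000
= 249.0081 mW/m^2

249.0081


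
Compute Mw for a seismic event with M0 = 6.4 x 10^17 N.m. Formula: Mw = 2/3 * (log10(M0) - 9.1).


log10(M0) = log10(6.4 x 10^17) = 17.8062
Mw = 2/3 * (17.8062 - 9.1)
= 2/3 * 8.7062
= 5.8

5.8


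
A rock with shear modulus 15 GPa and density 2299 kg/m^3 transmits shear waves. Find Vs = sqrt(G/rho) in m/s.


Convert G to Pa: G = 15e9 Pa
Compute G/rho = 15e9 / 2299 = 6524575.9026
Vs = sqrt(6524575.9026) = 2554.32 m/s

2554.32


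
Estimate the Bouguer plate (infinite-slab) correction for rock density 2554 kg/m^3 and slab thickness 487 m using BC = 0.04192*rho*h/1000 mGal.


BC = 0.04192 * rho * h / 1000
= 0.04192 * 2554 * 487 / 1000
= 52.14 mGal

52.14


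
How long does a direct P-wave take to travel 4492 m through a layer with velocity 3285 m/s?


t = x / V
= 4492 / 3285
= 1.3674 s

1.3674


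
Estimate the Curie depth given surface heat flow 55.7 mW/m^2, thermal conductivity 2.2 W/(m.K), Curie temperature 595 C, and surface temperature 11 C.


T_Curie - T_surf = 595 - 11 = 584 C
Convert q to W/m^2: 55.7 mW/m^2 = 0.0557 W/m^2
d = 584 * 2.2 / 0.0557 = 23066.43 m

23066.43


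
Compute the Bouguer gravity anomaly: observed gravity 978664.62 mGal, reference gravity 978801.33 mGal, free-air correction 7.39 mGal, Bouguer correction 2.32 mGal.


BA = g_obs - g_ref + FAC - BC
= 978664.62 - 978801.33 + 7.39 - 2.32
= -131.64 mGal

-131.64


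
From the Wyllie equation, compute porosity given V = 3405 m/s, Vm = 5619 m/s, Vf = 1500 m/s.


1/V - 1/Vm = 1/3405 - 1/5619 = 0.00011572
1/Vf - 1/Vm = 1/1500 - 1/5619 = 0.0004887
phi = 0.00011572 / 0.0004887 = 0.2368

0.2368


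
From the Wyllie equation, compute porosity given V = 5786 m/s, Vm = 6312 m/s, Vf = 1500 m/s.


1/V - 1/Vm = 1/5786 - 1/6312 = 1.44e-05
1/Vf - 1/Vm = 1/1500 - 1/6312 = 0.00050824
phi = 1.44e-05 / 0.00050824 = 0.0283

0.0283


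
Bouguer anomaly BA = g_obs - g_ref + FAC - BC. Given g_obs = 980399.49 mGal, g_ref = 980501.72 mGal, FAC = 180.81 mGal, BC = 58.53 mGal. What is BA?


BA = g_obs - g_ref + FAC - BC
= 980399.49 - 980501.72 + 180.81 - 58.53
= 20.05 mGal

20.05


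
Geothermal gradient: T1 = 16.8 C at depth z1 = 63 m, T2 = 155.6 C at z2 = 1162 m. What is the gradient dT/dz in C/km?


dT = 155.6 - 16.8 = 138.8 C
dz = 1162 - 63 = 1099 m
gradient = dT/dz * 1000 = 138.8/1099 * 1000 = 126.2966 C/km

126.2966


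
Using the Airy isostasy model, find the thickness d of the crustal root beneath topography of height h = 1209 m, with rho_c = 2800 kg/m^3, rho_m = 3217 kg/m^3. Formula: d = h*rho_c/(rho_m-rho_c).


rho_m - rho_c = 3217 - 2800 = 417
d = 1209 * 2800 / 417
= 3385200 / 417
= 8117.99 m

8117.99


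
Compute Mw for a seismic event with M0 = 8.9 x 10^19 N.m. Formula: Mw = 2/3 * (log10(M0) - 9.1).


log10(M0) = log10(8.9 x 10^19) = 19.9494
Mw = 2/3 * (19.9494 - 9.1)
= 2/3 * 10.8494
= 7.23

7.23


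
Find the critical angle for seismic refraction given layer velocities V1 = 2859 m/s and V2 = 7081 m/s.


V1/V2 = 2859/7081 = 0.403757
theta_c = arcsin(0.403757) = 23.8132 degrees

23.8132


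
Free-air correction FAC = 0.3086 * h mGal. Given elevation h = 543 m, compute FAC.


FAC = 0.3086 * h
= 0.3086 * 543
= 167.5698 mGal

167.5698


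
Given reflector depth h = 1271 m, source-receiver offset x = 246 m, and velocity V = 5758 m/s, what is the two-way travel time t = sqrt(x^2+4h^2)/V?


x^2 + 4h^2 = 246^2 + 4*1271^2 = 60516 + 6461764 = 6522280
sqrt(6522280) = 2553.8755
t = 2553.8755 / 5758 = 0.4435 s

0.4435


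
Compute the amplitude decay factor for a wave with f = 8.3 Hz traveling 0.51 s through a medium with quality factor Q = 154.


pi*f*t/Q = pi*8.3*0.51/154 = 0.086353
A/A0 = exp(-0.086353) = 0.91727

0.91727


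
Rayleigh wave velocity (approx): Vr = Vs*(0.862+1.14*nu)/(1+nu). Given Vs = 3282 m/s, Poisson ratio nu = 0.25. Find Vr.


Numerator factor = 0.862 + 1.14*0.25 = 1.147
Denominator = 1 + 0.25 = 1.25
Vr = 3282 * 1.147 / 1.25 = 3011.56 m/s

3011.56


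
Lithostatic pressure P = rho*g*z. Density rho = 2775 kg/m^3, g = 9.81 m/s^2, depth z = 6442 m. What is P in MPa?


P = rho * g * z / 1e6
= 2775 * 9.81 * 6442 / 1e6
= 175368955.5 / 1e6
= 175.369 MPa

175.369


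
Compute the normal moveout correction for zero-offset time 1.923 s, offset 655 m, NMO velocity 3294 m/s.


x/Vnmo = 655/3294 = 0.198846
(x/Vnmo)^2 = 0.03954
t0^2 = 3.697929
sqrt(3.697929 + 0.03954) = 1.933253
dt = 1.933253 - 1.923 = 0.010253

0.010253


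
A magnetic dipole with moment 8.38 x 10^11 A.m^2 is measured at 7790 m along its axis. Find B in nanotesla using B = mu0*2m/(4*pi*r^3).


m = 8.38 x 10^11 = 838000000000 A.m^2
2m = 1676000000000 A.m^2
r^3 = 7790^3 = 472729139000
B = (4pi*10^-7) * 1676000000000 / (4*pi * 472729139000) * 1e9
= 2106123.714967 / 5940489560880.91 * 1e9
= 354.5371 nT

354.5371


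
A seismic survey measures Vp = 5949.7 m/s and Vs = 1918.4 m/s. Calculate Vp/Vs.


Vp/Vs = 5949.7 / 1918.4
= 3.1014

3.1014


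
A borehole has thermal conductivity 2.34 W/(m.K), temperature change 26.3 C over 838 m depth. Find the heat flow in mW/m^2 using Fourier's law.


q = k * dT / dz * 1000
= 2.34 * 26.3 / 838 * 1000
= 0.073439 * 1000
= 73.4391 mW/m^2

73.4391


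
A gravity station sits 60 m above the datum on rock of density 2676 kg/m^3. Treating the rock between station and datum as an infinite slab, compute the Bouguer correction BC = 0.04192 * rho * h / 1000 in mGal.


BC = 0.04192 * rho * h / 1000
= 0.04192 * 2676 * 60 / 1000
= 6.7307 mGal

6.7307


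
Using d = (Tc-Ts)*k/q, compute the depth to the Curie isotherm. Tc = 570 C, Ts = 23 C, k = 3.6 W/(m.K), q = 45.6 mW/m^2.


T_Curie - T_surf = 570 - 23 = 547 C
Convert q to W/m^2: 45.6 mW/m^2 = 0.0456 W/m^2
d = 547 * 3.6 / 0.0456 = 43184.21 m

43184.21


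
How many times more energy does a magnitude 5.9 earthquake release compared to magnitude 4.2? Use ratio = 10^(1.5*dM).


M2 - M1 = 5.9 - 4.2 = 1.7
1.5 * 1.7 = 2.55
ratio = 10^2.55 = 354.81

354.81


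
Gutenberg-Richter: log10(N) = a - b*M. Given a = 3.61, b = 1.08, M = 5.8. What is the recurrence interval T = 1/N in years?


log10(N) = 3.61 - 1.08*5.8 = -2.654
N = 10^-2.654 = 0.002218
T = 1/N = 1/0.002218 = 450.8167 years

450.8167


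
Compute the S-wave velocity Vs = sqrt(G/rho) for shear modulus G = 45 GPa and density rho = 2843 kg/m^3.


Convert G to Pa: G = 45e9 Pa
Compute G/rho = 45e9 / 2843 = 15828350.3342
Vs = sqrt(15828350.3342) = 3978.49 m/s

3978.49


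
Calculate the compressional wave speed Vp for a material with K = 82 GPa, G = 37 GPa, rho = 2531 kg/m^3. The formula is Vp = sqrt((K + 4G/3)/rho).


First compute the effective modulus:
K + 4G/3 = 82e9 + 4*37e9/3 = 131333333333.33 Pa
Then divide by density:
131333333333.33 / 2531 = 51889898.5908 Pa/(kg/m^3)
Take the square root:
Vp = sqrt(51889898.5908) = 7203.46 m/s

7203.46


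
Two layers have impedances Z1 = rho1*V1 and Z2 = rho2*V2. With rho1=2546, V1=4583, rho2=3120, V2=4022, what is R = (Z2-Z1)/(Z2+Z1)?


Z1 = 2546 * 4583 = 11668318
Z2 = 3120 * 4022 = 12548640
R = (12548640 - 11668318) / (12548640 + 11668318) = 880322 / 24216958 = 0.0364

0.0364


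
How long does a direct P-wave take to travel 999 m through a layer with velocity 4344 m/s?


t = x / V
= 999 / 4344
= 0.23 s

0.23


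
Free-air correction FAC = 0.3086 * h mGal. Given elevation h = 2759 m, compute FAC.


FAC = 0.3086 * h
= 0.3086 * 2759
= 851.4274 mGal

851.4274


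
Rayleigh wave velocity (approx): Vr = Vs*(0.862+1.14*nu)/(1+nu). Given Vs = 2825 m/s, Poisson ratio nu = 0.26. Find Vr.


Numerator factor = 0.862 + 1.14*0.26 = 1.1584
Denominator = 1 + 0.26 = 1.26
Vr = 2825 * 1.1584 / 1.26 = 2597.21 m/s

2597.21


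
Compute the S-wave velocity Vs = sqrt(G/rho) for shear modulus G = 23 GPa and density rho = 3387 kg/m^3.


Convert G to Pa: G = 23e9 Pa
Compute G/rho = 23e9 / 3387 = 6790670.2096
Vs = sqrt(6790670.2096) = 2605.89 m/s

2605.89


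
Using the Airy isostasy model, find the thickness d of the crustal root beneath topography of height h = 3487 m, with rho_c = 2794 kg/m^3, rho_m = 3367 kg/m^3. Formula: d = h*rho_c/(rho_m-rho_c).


rho_m - rho_c = 3367 - 2794 = 573
d = 3487 * 2794 / 573
= 9742678 / 573
= 17002.93 m

17002.93


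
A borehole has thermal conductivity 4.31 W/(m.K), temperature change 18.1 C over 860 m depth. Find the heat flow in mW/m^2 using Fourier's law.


q = k * dT / dz * 1000
= 4.31 * 18.1 / 860 * 1000
= 0.09071 * 1000
= 90.7105 mW/m^2

90.7105


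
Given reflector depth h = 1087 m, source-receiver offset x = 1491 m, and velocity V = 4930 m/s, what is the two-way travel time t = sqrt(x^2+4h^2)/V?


x^2 + 4h^2 = 1491^2 + 4*1087^2 = 2223081 + 4726276 = 6949357
sqrt(6949357) = 2636.1633
t = 2636.1633 / 4930 = 0.5347 s

0.5347


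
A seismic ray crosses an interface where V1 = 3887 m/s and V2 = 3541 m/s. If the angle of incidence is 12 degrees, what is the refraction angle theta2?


sin(theta1) = sin(12 deg) = 0.207912
sin(theta2) = V2/V1 * sin(theta1) = 3541/3887 * 0.207912 = 0.189405
theta2 = arcsin(0.189405) = 10.918 degrees

10.918


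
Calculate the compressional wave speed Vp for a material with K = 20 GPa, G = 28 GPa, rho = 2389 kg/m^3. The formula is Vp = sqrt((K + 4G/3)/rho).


First compute the effective modulus:
K + 4G/3 = 20e9 + 4*28e9/3 = 57333333333.33 Pa
Then divide by density:
57333333333.33 / 2389 = 23998883.7728 Pa/(kg/m^3)
Take the square root:
Vp = sqrt(23998883.7728) = 4898.87 m/s

4898.87


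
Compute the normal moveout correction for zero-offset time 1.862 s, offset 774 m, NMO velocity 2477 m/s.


x/Vnmo = 774/2477 = 0.312475
(x/Vnmo)^2 = 0.09764
t0^2 = 3.467044
sqrt(3.467044 + 0.09764) = 1.888037
dt = 1.888037 - 1.862 = 0.026037

0.026037


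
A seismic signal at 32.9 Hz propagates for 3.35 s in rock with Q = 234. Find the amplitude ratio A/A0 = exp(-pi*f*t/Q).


pi*f*t/Q = pi*32.9*3.35/234 = 1.479704
A/A0 = exp(-1.479704) = 0.227705

0.227705


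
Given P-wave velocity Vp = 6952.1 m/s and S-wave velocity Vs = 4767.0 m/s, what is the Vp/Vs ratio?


Vp/Vs = 6952.1 / 4767.0
= 1.4584

1.4584


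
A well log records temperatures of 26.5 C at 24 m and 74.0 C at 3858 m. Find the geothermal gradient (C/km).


dT = 74.0 - 26.5 = 47.5 C
dz = 3858 - 24 = 3834 m
gradient = dT/dz * 1000 = 47.5/3834 * 1000 = 12.3891 C/km

12.3891


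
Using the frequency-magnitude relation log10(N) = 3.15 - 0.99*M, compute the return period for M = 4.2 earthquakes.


log10(N) = 3.15 - 0.99*4.2 = -1.008
N = 10^-1.008 = 0.098175
T = 1/N = 1/0.098175 = 10.1859 years

10.1859


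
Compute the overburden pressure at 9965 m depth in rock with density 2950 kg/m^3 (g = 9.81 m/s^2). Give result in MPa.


P = rho * g * z / 1e6
= 2950 * 9.81 * 9965 / 1e6
= 288382117.5 / 1e6
= 288.3821 MPa

288.3821


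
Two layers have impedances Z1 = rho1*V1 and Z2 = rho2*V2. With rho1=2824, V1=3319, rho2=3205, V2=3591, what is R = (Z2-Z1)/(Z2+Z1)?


Z1 = 2824 * 3319 = 9372856
Z2 = 3205 * 3591 = 11509155
R = (11509155 - 9372856) / (11509155 + 9372856) = 2136299 / 20882011 = 0.1023

0.1023


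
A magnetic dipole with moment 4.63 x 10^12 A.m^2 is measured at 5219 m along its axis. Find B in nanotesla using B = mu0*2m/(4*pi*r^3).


m = 4.63 x 10^12 = 4630000000000 A.m^2
2m = 9260000000000 A.m^2
r^3 = 5219^3 = 142154918459
B = (4pi*10^-7) * 9260000000000 / (4*pi * 142154918459) * 1e9
= 11636459.188897 / 1786371390009.8 * 1e9
= 6514.0201 nT

6514.0201


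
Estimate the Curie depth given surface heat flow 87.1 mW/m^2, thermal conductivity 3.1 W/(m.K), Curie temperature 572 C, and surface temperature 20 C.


T_Curie - T_surf = 572 - 20 = 552 C
Convert q to W/m^2: 87.1 mW/m^2 = 0.0871 W/m^2
d = 552 * 3.1 / 0.0871 = 19646.38 m

19646.38


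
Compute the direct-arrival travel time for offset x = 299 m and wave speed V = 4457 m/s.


t = x / V
= 299 / 4457
= 0.0671 s

0.0671


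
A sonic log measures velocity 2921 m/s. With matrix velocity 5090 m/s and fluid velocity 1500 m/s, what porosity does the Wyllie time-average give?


1/V - 1/Vm = 1/2921 - 1/5090 = 0.00014588
1/Vf - 1/Vm = 1/1500 - 1/5090 = 0.0004702
phi = 0.00014588 / 0.0004702 = 0.3103

0.3103


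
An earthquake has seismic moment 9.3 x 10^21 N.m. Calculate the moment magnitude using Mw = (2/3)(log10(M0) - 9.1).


log10(M0) = log10(9.3 x 10^21) = 21.9685
Mw = 2/3 * (21.9685 - 9.1)
= 2/3 * 12.8685
= 8.58

8.58


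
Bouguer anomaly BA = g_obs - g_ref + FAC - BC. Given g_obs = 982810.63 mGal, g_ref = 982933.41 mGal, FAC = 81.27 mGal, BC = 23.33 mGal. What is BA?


BA = g_obs - g_ref + FAC - BC
= 982810.63 - 982933.41 + 81.27 - 23.33
= -64.84 mGal

-64.84


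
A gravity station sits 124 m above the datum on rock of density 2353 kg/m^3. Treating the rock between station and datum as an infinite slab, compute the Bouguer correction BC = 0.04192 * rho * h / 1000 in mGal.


BC = 0.04192 * rho * h / 1000
= 0.04192 * 2353 * 124 / 1000
= 12.2311 mGal

12.2311


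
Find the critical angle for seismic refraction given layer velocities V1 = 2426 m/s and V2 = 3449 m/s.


V1/V2 = 2426/3449 = 0.703392
theta_c = arcsin(0.703392) = 44.6998 degrees

44.6998


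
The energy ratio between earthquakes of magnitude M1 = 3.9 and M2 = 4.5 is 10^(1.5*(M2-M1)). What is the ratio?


M2 - M1 = 4.5 - 3.9 = 0.6
1.5 * 0.6 = 0.9
ratio = 10^0.9 = 7.94

7.94


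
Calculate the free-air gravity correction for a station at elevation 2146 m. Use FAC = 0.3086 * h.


FAC = 0.3086 * h
= 0.3086 * 2146
= 662.2556 mGal

662.2556


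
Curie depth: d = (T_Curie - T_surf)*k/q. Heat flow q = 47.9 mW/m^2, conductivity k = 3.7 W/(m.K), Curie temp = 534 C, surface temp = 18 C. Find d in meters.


T_Curie - T_surf = 534 - 18 = 516 C
Convert q to W/m^2: 47.9 mW/m^2 = 0.0479 W/m^2
d = 516 * 3.7 / 0.0479 = 39858.04 m

39858.04


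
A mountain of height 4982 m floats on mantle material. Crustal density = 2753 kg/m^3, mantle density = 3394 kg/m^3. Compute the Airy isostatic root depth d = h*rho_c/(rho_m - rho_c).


rho_m - rho_c = 3394 - 2753 = 641
d = 4982 * 2753 / 641
= 13715446 / 641
= 21396.95 m

21396.95


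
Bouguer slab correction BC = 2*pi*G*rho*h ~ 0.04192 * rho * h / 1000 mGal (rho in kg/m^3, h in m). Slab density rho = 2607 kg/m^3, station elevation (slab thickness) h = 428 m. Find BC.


BC = 0.04192 * rho * h / 1000
= 0.04192 * 2607 * 428 / 1000
= 46.7742 mGal

46.7742


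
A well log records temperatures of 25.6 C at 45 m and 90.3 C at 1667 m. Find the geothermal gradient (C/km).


dT = 90.3 - 25.6 = 64.7 C
dz = 1667 - 45 = 1622 m
gradient = dT/dz * 1000 = 64.7/1622 * 1000 = 39.889 C/km

39.889


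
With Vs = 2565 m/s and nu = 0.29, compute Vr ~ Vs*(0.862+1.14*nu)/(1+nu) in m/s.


Numerator factor = 0.862 + 1.14*0.29 = 1.1926
Denominator = 1 + 0.29 = 1.29
Vr = 2565 * 1.1926 / 1.29 = 2371.33 m/s

2371.33


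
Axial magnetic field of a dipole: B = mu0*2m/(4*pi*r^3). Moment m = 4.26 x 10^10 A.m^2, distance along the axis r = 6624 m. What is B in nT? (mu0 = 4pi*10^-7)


m = 4.26 x 10^10 = 42600000000 A.m^2
2m = 85200000000 A.m^2
r^3 = 6624^3 = 290643738624
B = (4pi*10^-7) * 85200000000 / (4*pi * 290643738624) * 1e9
= 107065.477634 / 3652336936292.12 * 1e9
= 29.3142 nT

29.3142


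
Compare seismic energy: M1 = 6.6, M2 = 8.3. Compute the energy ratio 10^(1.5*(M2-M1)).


M2 - M1 = 8.3 - 6.6 = 1.7
1.5 * 1.7 = 2.55
ratio = 10^2.55 = 354.81

354.81


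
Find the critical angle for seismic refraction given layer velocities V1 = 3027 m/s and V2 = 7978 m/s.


V1/V2 = 3027/7978 = 0.379418
theta_c = arcsin(0.379418) = 22.2977 degrees

22.2977


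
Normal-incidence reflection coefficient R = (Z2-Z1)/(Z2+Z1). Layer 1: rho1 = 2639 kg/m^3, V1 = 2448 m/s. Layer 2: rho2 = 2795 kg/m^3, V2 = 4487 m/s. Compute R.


Z1 = 2639 * 2448 = 6460272
Z2 = 2795 * 4487 = 12541165
R = (12541165 - 6460272) / (12541165 + 6460272) = 6080893 / 19001437 = 0.32

0.32


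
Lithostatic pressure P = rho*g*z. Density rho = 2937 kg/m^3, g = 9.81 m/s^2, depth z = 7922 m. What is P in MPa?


P = rho * g * z / 1e6
= 2937 * 9.81 * 7922 / 1e6
= 228248426.34 / 1e6
= 228.2484 MPa

228.2484


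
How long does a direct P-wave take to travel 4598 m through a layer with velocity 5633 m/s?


t = x / V
= 4598 / 5633
= 0.8163 s

0.8163


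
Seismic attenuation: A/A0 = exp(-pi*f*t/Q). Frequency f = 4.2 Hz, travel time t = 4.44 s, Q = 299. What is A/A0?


pi*f*t/Q = pi*4.2*4.44/299 = 0.195935
A/A0 = exp(-0.195935) = 0.822066

0.822066


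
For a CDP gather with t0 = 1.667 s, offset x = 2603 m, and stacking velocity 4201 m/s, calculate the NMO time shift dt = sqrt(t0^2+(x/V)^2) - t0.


x/Vnmo = 2603/4201 = 0.619614
(x/Vnmo)^2 = 0.383922
t0^2 = 2.778889
sqrt(2.778889 + 0.383922) = 1.778429
dt = 1.778429 - 1.667 = 0.111429

0.111429


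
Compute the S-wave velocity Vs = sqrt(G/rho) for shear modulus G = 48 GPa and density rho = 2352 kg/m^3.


Convert G to Pa: G = 48e9 Pa
Compute G/rho = 48e9 / 2352 = 20408163.2653
Vs = sqrt(20408163.2653) = 4517.54 m/s

4517.54


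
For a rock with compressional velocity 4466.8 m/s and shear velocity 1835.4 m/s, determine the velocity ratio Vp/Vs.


Vp/Vs = 4466.8 / 1835.4
= 2.4337

2.4337


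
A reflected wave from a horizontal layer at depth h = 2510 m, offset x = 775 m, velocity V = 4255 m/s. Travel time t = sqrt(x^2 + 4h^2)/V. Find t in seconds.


x^2 + 4h^2 = 775^2 + 4*2510^2 = 600625 + 25200400 = 25801025
sqrt(25801025) = 5079.4709
t = 5079.4709 / 4255 = 1.1938 s

1.1938


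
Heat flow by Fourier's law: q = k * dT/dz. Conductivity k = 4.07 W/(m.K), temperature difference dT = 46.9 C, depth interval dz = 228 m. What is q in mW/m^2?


q = k * dT / dz * 1000
= 4.07 * 46.9 / 228 * 1000
= 0.837206 * 1000
= 837.2061 mW/m^2

837.2061


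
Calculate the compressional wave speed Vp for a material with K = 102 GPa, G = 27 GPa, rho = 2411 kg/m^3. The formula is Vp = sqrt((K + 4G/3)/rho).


First compute the effective modulus:
K + 4G/3 = 102e9 + 4*27e9/3 = 138000000000.0 Pa
Then divide by density:
138000000000.0 / 2411 = 57237660.7217 Pa/(kg/m^3)
Take the square root:
Vp = sqrt(57237660.7217) = 7565.56 m/s

7565.56


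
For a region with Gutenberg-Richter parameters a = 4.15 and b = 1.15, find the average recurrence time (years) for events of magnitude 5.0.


log10(N) = 4.15 - 1.15*5.0 = -1.6
N = 10^-1.6 = 0.025119
T = 1/N = 1/0.025119 = 39.8107 years

39.8107


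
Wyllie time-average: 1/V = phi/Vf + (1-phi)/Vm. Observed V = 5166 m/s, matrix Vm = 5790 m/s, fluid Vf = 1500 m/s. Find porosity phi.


1/V - 1/Vm = 1/5166 - 1/5790 = 2.086e-05
1/Vf - 1/Vm = 1/1500 - 1/5790 = 0.00049396
phi = 2.086e-05 / 0.00049396 = 0.0422

0.0422


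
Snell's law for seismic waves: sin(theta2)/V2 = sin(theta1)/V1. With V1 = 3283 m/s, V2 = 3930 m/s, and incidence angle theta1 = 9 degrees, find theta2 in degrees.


sin(theta1) = sin(9 deg) = 0.156434
sin(theta2) = V2/V1 * sin(theta1) = 3930/3283 * 0.156434 = 0.187264
theta2 = arcsin(0.187264) = 10.7932 degrees

10.7932


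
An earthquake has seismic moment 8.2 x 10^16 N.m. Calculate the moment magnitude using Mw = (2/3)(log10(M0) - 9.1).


log10(M0) = log10(8.2 x 10^16) = 16.9138
Mw = 2/3 * (16.9138 - 9.1)
= 2/3 * 7.8138
= 5.21

5.21


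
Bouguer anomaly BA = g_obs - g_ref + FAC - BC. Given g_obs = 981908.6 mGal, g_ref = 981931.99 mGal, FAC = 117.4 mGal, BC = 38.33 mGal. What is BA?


BA = g_obs - g_ref + FAC - BC
= 981908.6 - 981931.99 + 117.4 - 38.33
= 55.68 mGal

55.68


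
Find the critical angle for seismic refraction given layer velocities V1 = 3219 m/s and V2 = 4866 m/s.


V1/V2 = 3219/4866 = 0.661529
theta_c = arcsin(0.661529) = 41.4166 degrees

41.4166


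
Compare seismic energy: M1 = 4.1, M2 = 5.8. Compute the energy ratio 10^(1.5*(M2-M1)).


M2 - M1 = 5.8 - 4.1 = 1.7
1.5 * 1.7 = 2.55
ratio = 10^2.55 = 354.81

354.81


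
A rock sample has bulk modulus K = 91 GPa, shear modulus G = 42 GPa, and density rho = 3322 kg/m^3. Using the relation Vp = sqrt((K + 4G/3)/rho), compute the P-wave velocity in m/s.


First compute the effective modulus:
K + 4G/3 = 91e9 + 4*42e9/3 = 147000000000.0 Pa
Then divide by density:
147000000000.0 / 3322 = 44250451.5352 Pa/(kg/m^3)
Take the square root:
Vp = sqrt(44250451.5352) = 6652.1 m/s

6652.1


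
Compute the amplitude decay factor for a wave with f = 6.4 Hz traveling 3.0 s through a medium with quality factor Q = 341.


pi*f*t/Q = pi*6.4*3.0/341 = 0.176887
A/A0 = exp(-0.176887) = 0.837874

0.837874


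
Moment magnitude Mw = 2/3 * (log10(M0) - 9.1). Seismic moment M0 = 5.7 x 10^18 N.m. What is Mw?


log10(M0) = log10(5.7 x 10^18) = 18.7559
Mw = 2/3 * (18.7559 - 9.1)
= 2/3 * 9.6559
= 6.44

6.44


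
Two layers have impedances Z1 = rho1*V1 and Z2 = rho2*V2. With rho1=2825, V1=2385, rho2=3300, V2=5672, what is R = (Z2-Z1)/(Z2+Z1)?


Z1 = 2825 * 2385 = 6737625
Z2 = 3300 * 5672 = 18717600
R = (18717600 - 6737625) / (18717600 + 6737625) = 11979975 / 25455225 = 0.4706

0.4706


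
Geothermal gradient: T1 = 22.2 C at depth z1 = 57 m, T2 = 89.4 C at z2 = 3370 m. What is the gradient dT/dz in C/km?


dT = 89.4 - 22.2 = 67.2 C
dz = 3370 - 57 = 3313 m
gradient = dT/dz * 1000 = 67.2/3313 * 1000 = 20.2837 C/km

20.2837


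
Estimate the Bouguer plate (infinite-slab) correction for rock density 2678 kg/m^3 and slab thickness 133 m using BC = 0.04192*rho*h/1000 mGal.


BC = 0.04192 * rho * h / 1000
= 0.04192 * 2678 * 133 / 1000
= 14.9308 mGal

14.9308


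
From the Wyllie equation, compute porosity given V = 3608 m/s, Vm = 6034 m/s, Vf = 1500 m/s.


1/V - 1/Vm = 1/3608 - 1/6034 = 0.00011143
1/Vf - 1/Vm = 1/1500 - 1/6034 = 0.00050094
phi = 0.00011143 / 0.00050094 = 0.2225

0.2225


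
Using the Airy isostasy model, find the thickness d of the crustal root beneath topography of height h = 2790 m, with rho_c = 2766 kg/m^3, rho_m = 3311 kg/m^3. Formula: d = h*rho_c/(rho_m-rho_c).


rho_m - rho_c = 3311 - 2766 = 545
d = 2790 * 2766 / 545
= 7717140 / 545
= 14159.89 m

14159.89


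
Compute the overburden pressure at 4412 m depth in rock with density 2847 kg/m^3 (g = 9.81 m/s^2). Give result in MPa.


P = rho * g * z / 1e6
= 2847 * 9.81 * 4412 / 1e6
= 123223056.84 / 1e6
= 123.2231 MPa

123.2231


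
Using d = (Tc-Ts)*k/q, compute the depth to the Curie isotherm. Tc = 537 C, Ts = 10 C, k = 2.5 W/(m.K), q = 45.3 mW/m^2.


T_Curie - T_surf = 537 - 10 = 527 C
Convert q to W/m^2: 45.3 mW/m^2 = 0.0453 W/m^2
d = 527 * 2.5 / 0.0453 = 29083.89 m

29083.89


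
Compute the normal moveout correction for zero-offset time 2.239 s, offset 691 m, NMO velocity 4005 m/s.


x/Vnmo = 691/4005 = 0.172534
(x/Vnmo)^2 = 0.029768
t0^2 = 5.013121
sqrt(5.013121 + 0.029768) = 2.245638
dt = 2.245638 - 2.239 = 0.006638

0.006638


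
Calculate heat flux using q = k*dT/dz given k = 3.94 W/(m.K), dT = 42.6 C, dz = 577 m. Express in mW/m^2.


q = k * dT / dz * 1000
= 3.94 * 42.6 / 577 * 1000
= 0.290891 * 1000
= 290.8908 mW/m^2

290.8908


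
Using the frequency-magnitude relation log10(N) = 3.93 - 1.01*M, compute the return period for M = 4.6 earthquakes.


log10(N) = 3.93 - 1.01*4.6 = -0.716
N = 10^-0.716 = 0.192309
T = 1/N = 1/0.192309 = 5.2 years

5.2


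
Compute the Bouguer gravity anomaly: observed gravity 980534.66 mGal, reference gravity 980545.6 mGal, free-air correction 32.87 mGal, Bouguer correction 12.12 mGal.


BA = g_obs - g_ref + FAC - BC
= 980534.66 - 980545.6 + 32.87 - 12.12
= 9.81 mGal

9.81


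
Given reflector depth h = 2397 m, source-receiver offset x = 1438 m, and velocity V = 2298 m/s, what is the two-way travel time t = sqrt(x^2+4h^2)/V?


x^2 + 4h^2 = 1438^2 + 4*2397^2 = 2067844 + 22982436 = 25050280
sqrt(25050280) = 5005.0255
t = 5005.0255 / 2298 = 2.178 s

2.178


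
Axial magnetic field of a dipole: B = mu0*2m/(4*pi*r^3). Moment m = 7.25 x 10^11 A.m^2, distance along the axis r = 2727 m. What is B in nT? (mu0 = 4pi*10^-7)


m = 7.25 x 10^11 = 725000000000 A.m^2
2m = 1450000000000 A.m^2
r^3 = 2727^3 = 20279414583
B = (4pi*10^-7) * 1450000000000 / (4*pi * 20279414583) * 1e9
= 1822123.739082 / 254838639492.22 * 1e9
= 7150.1078 nT

7150.1078


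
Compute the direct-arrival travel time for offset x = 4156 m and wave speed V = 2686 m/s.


t = x / V
= 4156 / 2686
= 1.5473 s

1.5473


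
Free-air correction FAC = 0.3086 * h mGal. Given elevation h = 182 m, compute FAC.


FAC = 0.3086 * h
= 0.3086 * 182
= 56.1652 mGal

56.1652


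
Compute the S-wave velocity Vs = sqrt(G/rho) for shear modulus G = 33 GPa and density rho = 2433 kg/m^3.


Convert G to Pa: G = 33e9 Pa
Compute G/rho = 33e9 / 2433 = 13563501.8496
Vs = sqrt(13563501.8496) = 3682.87 m/s

3682.87


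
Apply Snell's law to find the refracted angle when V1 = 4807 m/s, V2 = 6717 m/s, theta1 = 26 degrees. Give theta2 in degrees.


sin(theta1) = sin(26 deg) = 0.438371
sin(theta2) = V2/V1 * sin(theta1) = 6717/4807 * 0.438371 = 0.612552
theta2 = arcsin(0.612552) = 37.7743 degrees

37.7743


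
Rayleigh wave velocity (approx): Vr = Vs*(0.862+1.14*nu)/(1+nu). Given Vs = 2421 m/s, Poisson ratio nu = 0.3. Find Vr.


Numerator factor = 0.862 + 1.14*0.3 = 1.204
Denominator = 1 + 0.3 = 1.3
Vr = 2421 * 1.204 / 1.3 = 2242.22 m/s

2242.22


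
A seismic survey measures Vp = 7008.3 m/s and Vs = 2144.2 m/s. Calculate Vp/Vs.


Vp/Vs = 7008.3 / 2144.2
= 3.2685

3.2685


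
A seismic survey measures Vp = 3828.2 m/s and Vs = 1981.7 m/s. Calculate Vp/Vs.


Vp/Vs = 3828.2 / 1981.7
= 1.9318

1.9318


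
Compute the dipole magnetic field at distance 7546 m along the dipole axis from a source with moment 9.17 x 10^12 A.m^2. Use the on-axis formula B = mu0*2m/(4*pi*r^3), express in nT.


m = 9.17 x 10^12 = 9170000000000 A.m^2
2m = 18340000000000 A.m^2
r^3 = 7546^3 = 429685207336
B = (4pi*10^-7) * 18340000000000 / (4*pi * 429685207336) * 1e9
= 23046723.706735 / 5399583562891.94 * 1e9
= 4268.241 nT

4268.241


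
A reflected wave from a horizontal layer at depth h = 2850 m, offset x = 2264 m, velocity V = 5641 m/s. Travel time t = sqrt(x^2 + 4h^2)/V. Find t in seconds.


x^2 + 4h^2 = 2264^2 + 4*2850^2 = 5125696 + 32490000 = 37615696
sqrt(37615696) = 6133.1636
t = 6133.1636 / 5641 = 1.0872 s

1.0872


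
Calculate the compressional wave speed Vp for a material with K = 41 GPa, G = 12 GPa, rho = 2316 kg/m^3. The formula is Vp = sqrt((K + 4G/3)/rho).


First compute the effective modulus:
K + 4G/3 = 41e9 + 4*12e9/3 = 57000000000.0 Pa
Then divide by density:
57000000000.0 / 2316 = 24611398.9637 Pa/(kg/m^3)
Take the square root:
Vp = sqrt(24611398.9637) = 4960.99 m/s

4960.99


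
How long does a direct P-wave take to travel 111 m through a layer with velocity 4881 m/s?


t = x / V
= 111 / 4881
= 0.0227 s

0.0227


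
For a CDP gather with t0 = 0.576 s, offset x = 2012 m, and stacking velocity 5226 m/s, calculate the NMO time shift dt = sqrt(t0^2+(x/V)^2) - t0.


x/Vnmo = 2012/5226 = 0.384998
(x/Vnmo)^2 = 0.148224
t0^2 = 0.331776
sqrt(0.331776 + 0.148224) = 0.69282
dt = 0.69282 - 0.576 = 0.11682

0.11682


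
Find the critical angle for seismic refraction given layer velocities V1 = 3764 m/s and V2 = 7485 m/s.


V1/V2 = 3764/7485 = 0.502872
theta_c = arcsin(0.502872) = 30.1902 degrees

30.1902


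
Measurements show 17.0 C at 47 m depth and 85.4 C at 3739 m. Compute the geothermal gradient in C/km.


dT = 85.4 - 17.0 = 68.4 C
dz = 3739 - 47 = 3692 m
gradient = dT/dz * 1000 = 68.4/3692 * 1000 = 18.5265 C/km

18.5265


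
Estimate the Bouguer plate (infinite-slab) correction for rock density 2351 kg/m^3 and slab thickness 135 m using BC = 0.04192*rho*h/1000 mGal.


BC = 0.04192 * rho * h / 1000
= 0.04192 * 2351 * 135 / 1000
= 13.3048 mGal

13.3048


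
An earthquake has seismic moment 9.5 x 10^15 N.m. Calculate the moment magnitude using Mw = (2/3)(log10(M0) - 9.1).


log10(M0) = log10(9.5 x 10^15) = 15.9777
Mw = 2/3 * (15.9777 - 9.1)
= 2/3 * 6.8777
= 4.59

4.59


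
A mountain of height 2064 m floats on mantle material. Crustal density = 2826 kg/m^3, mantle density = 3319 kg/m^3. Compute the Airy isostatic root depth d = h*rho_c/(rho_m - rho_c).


rho_m - rho_c = 3319 - 2826 = 493
d = 2064 * 2826 / 493
= 5832864 / 493
= 11831.37 m

11831.37


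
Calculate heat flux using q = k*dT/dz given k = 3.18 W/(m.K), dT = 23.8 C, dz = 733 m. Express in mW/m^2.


q = k * dT / dz * 1000
= 3.18 * 23.8 / 733 * 1000
= 0.103252 * 1000
= 103.2524 mW/m^2

103.2524


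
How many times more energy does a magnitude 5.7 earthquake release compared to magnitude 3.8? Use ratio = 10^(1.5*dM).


M2 - M1 = 5.7 - 3.8 = 1.9
1.5 * 1.9 = 2.85
ratio = 10^2.85 = 707.95

707.95


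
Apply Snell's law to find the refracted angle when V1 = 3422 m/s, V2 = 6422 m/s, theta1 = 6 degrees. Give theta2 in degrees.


sin(theta1) = sin(6 deg) = 0.104528
sin(theta2) = V2/V1 * sin(theta1) = 6422/3422 * 0.104528 = 0.196167
theta2 = arcsin(0.196167) = 11.3129 degrees

11.3129


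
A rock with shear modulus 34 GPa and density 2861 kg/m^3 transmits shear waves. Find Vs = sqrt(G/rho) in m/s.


Convert G to Pa: G = 34e9 Pa
Compute G/rho = 34e9 / 2861 = 11883956.6585
Vs = sqrt(11883956.6585) = 3447.31 m/s

3447.31


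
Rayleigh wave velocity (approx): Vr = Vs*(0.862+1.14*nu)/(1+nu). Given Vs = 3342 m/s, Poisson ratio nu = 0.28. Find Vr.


Numerator factor = 0.862 + 1.14*0.28 = 1.1812
Denominator = 1 + 0.28 = 1.28
Vr = 3342 * 1.1812 / 1.28 = 3084.04 m/s

3084.04


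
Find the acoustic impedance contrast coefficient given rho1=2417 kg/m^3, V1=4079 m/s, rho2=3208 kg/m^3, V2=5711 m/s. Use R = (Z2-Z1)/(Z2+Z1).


Z1 = 2417 * 4079 = 9858943
Z2 = 3208 * 5711 = 18320888
R = (18320888 - 9858943) / (18320888 + 9858943) = 8461945 / 28179831 = 0.3003

0.3003


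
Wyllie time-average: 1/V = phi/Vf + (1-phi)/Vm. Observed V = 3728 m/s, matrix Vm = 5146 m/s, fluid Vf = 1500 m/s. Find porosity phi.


1/V - 1/Vm = 1/3728 - 1/5146 = 7.391e-05
1/Vf - 1/Vm = 1/1500 - 1/5146 = 0.00047234
phi = 7.391e-05 / 0.00047234 = 0.1565

0.1565


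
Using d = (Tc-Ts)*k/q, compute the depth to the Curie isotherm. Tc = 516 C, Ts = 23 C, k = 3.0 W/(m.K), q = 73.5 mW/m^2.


T_Curie - T_surf = 516 - 23 = 493 C
Convert q to W/m^2: 73.5 mW/m^2 = 0.0735 W/m^2
d = 493 * 3.0 / 0.0735 = 20122.45 m

20122.45


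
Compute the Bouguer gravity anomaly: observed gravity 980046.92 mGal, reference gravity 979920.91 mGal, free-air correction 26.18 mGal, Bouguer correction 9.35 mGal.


BA = g_obs - g_ref + FAC - BC
= 980046.92 - 979920.91 + 26.18 - 9.35
= 142.84 mGal

142.84


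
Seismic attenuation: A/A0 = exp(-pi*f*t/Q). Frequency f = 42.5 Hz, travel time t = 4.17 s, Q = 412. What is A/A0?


pi*f*t/Q = pi*42.5*4.17/412 = 1.35138
A/A0 = exp(-1.35138) = 0.258883

0.258883


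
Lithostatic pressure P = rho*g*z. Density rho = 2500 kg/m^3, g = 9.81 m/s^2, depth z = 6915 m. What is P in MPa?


P = rho * g * z / 1e6
= 2500 * 9.81 * 6915 / 1e6
= 169590375.0 / 1e6
= 169.5904 MPa

169.5904


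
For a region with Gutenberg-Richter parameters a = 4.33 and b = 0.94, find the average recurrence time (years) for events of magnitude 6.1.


log10(N) = 4.33 - 0.94*6.1 = -1.404
N = 10^-1.404 = 0.039446
T = 1/N = 1/0.039446 = 25.3513 years

25.3513


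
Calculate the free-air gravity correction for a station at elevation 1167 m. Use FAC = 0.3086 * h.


FAC = 0.3086 * h
= 0.3086 * 1167
= 360.1362 mGal

360.1362


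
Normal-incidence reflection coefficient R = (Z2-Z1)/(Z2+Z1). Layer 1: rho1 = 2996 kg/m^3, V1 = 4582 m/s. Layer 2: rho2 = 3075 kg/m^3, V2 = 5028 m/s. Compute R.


Z1 = 2996 * 4582 = 13727672
Z2 = 3075 * 5028 = 15461100
R = (15461100 - 13727672) / (15461100 + 13727672) = 1733428 / 29188772 = 0.0594

0.0594


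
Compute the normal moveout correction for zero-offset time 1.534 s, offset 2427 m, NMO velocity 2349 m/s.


x/Vnmo = 2427/2349 = 1.033206
(x/Vnmo)^2 = 1.067514
t0^2 = 2.353156
sqrt(2.353156 + 1.067514) = 1.849505
dt = 1.849505 - 1.534 = 0.315505

0.315505


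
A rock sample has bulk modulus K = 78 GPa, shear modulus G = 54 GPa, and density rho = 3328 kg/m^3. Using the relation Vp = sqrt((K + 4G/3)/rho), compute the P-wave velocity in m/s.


First compute the effective modulus:
K + 4G/3 = 78e9 + 4*54e9/3 = 150000000000.0 Pa
Then divide by density:
150000000000.0 / 3328 = 45072115.3846 Pa/(kg/m^3)
Take the square root:
Vp = sqrt(45072115.3846) = 6713.58 m/s

6713.58


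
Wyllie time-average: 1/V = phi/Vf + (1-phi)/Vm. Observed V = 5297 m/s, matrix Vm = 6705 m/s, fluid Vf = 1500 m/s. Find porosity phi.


1/V - 1/Vm = 1/5297 - 1/6705 = 3.964e-05
1/Vf - 1/Vm = 1/1500 - 1/6705 = 0.00051752
phi = 3.964e-05 / 0.00051752 = 0.0766

0.0766


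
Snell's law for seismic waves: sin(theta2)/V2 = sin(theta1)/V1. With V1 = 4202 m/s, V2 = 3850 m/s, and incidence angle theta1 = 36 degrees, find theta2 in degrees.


sin(theta1) = sin(36 deg) = 0.587785
sin(theta2) = V2/V1 * sin(theta1) = 3850/4202 * 0.587785 = 0.538547
theta2 = arcsin(0.538547) = 32.5848 degrees

32.5848


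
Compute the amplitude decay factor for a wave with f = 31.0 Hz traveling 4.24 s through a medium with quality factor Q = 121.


pi*f*t/Q = pi*31.0*4.24/121 = 3.412652
A/A0 = exp(-3.412652) = 0.032954

0.032954


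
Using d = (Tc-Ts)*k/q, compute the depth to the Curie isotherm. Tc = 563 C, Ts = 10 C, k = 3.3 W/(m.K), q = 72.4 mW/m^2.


T_Curie - T_surf = 563 - 10 = 553 C
Convert q to W/m^2: 72.4 mW/m^2 = 0.0724 W/m^2
d = 553 * 3.3 / 0.0724 = 25205.8 m

25205.8


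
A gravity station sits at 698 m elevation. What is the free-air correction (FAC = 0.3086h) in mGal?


FAC = 0.3086 * h
= 0.3086 * 698
= 215.4028 mGal

215.4028


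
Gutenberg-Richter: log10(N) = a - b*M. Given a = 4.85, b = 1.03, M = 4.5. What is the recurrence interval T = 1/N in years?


log10(N) = 4.85 - 1.03*4.5 = 0.215
N = 10^0.215 = 1.64059
T = 1/N = 1/1.64059 = 0.6095 years

0.6095


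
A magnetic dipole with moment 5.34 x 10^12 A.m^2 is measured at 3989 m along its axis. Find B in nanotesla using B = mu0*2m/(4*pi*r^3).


m = 5.34 x 10^12 = 5340000000000 A.m^2
2m = 10680000000000 A.m^2
r^3 = 3989^3 = 63473450669
B = (4pi*10^-7) * 10680000000000 / (4*pi * 63473450669) * 1e9
= 13420883.816136 / 797630905278.9 * 1e9
= 16825.9326 nT

16825.9326


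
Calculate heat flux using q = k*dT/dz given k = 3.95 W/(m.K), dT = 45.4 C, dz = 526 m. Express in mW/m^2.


q = k * dT / dz * 1000
= 3.95 * 45.4 / 526 * 1000
= 0.340932 * 1000
= 340.9316 mW/m^2

340.9316


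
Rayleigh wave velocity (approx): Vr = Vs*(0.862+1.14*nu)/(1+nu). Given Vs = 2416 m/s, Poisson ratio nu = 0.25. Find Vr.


Numerator factor = 0.862 + 1.14*0.25 = 1.147
Denominator = 1 + 0.25 = 1.25
Vr = 2416 * 1.147 / 1.25 = 2216.92 m/s

2216.92


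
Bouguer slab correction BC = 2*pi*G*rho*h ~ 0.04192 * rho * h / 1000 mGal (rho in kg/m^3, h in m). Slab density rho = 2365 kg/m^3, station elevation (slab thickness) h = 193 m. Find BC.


BC = 0.04192 * rho * h / 1000
= 0.04192 * 2365 * 193 / 1000
= 19.1342 mGal

19.1342


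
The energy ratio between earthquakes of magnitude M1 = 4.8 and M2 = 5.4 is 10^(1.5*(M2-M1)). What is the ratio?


M2 - M1 = 5.4 - 4.8 = 0.6
1.5 * 0.6 = 0.9
ratio = 10^0.9 = 7.94

7.94


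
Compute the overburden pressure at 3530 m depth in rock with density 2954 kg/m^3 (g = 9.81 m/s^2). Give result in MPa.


P = rho * g * z / 1e6
= 2954 * 9.81 * 3530 / 1e6
= 102294952.2 / 1e6
= 102.295 MPa

102.295


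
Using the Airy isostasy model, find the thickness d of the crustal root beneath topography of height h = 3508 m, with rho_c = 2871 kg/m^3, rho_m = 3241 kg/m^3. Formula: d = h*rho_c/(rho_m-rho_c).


rho_m - rho_c = 3241 - 2871 = 370
d = 3508 * 2871 / 370
= 10071468 / 370
= 27220.18 m

27220.18


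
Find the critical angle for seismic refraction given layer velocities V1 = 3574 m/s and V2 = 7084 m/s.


V1/V2 = 3574/7084 = 0.504517
theta_c = arcsin(0.504517) = 30.2993 degrees

30.2993


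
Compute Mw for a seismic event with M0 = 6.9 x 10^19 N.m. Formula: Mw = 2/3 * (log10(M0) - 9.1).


log10(M0) = log10(6.9 x 10^19) = 19.8388
Mw = 2/3 * (19.8388 - 9.1)
= 2/3 * 10.7388
= 7.16

7.16


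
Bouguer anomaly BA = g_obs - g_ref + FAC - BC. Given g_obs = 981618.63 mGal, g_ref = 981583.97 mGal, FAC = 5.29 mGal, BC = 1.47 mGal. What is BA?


BA = g_obs - g_ref + FAC - BC
= 981618.63 - 981583.97 + 5.29 - 1.47
= 38.48 mGal

38.48
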